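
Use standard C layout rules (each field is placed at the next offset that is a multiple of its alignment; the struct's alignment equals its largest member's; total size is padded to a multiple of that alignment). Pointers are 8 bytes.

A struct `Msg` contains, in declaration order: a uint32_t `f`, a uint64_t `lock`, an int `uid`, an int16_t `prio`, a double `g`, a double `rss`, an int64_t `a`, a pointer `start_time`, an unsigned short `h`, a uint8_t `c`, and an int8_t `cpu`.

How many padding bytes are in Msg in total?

@0: f [4B, align 4] → 4
+4 pad (align 8)
@8: lock [8B, align 8] → 16
@16: uid [4B, align 4] → 20
@20: prio [2B, align 2] → 22
+2 pad (align 8)
@24: g [8B, align 8] → 32
@32: rss [8B, align 8] → 40
@40: a [8B, align 8] → 48
@48: start_time [8B, align 8] → 56
@56: h [2B, align 2] → 58
@58: c [1B, align 1] → 59
@59: cpu [1B, align 1] → 60
+4 tail pad (align 8)
size 64, align 8
data bytes 54, size 64 → padding 10

10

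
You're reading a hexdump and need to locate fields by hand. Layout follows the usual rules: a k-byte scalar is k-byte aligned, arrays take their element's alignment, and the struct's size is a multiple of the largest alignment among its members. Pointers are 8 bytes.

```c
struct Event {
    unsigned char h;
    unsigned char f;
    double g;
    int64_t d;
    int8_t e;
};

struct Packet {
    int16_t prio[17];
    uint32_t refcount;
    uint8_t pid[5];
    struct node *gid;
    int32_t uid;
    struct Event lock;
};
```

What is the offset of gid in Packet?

Event: @0: h [1B, align 1] → 1; @1: f [1B, align 1] → 2; +6 pad (align 8); @8: g [8B, align 8] → 16; @16: d [8B, align 8] → 24; @24: e [1B, align 1] → 25; +7 tail pad (align 8); size 32, align 8
@0: prio [34B, align 2] → 34
+2 pad (align 4)
@36: refcount [4B, align 4] → 40
@40: pid [5B, align 1] → 45
+3 pad (align 8)
@48: gid [8B, align 8] → 56

48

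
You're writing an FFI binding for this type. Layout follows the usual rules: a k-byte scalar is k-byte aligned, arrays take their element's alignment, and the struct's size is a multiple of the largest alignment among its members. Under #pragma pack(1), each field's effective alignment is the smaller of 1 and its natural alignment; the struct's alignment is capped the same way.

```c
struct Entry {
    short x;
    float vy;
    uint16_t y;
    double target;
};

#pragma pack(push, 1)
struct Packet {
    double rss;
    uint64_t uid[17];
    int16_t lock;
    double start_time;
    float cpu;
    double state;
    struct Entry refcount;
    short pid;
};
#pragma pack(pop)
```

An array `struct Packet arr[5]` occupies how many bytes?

960

Entry: x at 0 (size 2, align 2) → ends 2; pad 2 to align 4 for vy; vy at 4 (size 4, align 4) → ends 8; y at 8 (size 2, align 2) → ends 10; pad 6 to align 8 for target; target at 16 (size 8, align 8) → ends 24; total 24 bytes, alignment 8
rss at 0 (size 8, align 1) → ends 8
uid at 8 (size 136, align 1) → ends 144
lock at 144 (size 2, align 1) → ends 146
start_time at 146 (size 8, align 1) → ends 154
cpu at 154 (size 4, align 1) → ends 158
state at 158 (size 8, align 1) → ends 166
refcount at 166 (size 24, align 1) → ends 190
pid at 190 (size 2, align 1) → ends 192
total 192 bytes, alignment 1
array of 5: 5 × 192 = 960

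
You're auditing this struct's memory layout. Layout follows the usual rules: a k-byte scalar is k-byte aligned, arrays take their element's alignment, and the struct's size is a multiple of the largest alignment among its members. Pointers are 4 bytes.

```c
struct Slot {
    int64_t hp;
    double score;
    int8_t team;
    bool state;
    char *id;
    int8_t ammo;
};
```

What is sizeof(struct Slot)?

32 bytes

hp at 0 (size 8, align 8) → ends 8
score at 8 (size 8, align 8) → ends 16
team at 16 (size 1, align 1) → ends 17
state at 17 (size 1, align 1) → ends 18
pad 2 to align 4 for id
id at 20 (size 4, align 4) → ends 24
ammo at 24 (size 1, align 1) → ends 25
tail pad 7 to reach multiple of 8
total 32 bytes, alignment 8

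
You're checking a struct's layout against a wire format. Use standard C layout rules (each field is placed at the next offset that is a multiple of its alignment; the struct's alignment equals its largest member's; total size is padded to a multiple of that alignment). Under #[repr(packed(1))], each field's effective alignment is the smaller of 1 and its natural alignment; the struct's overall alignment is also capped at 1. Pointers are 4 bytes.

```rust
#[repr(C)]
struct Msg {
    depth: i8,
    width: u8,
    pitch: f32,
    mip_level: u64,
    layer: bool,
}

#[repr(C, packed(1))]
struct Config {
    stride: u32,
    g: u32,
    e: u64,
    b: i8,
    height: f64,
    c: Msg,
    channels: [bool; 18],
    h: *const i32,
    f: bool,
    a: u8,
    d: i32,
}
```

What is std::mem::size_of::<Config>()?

77

Msg: @0: depth [1B, align 1] → 1; @1: width [1B, align 1] → 2; +2 pad (align 4); @4: pitch [4B, align 4] → 8; @8: mip_level [8B, align 8] → 16; @16: layer [1B, align 1] → 17; +7 tail pad (align 8); size 24, align 8
@0: stride [4B, align 1] → 4
@4: g [4B, align 1] → 8
@8: e [8B, align 1] → 16
@16: b [1B, align 1] → 17
@17: height [8B, align 1] → 25
@25: c [24B, align 1] → 49
@49: channels [18B, align 1] → 67
@67: h [4B, align 1] → 71
@71: f [1B, align 1] → 72
@72: a [1B, align 1] → 73
@73: d [4B, align 1] → 77
size 77, align 1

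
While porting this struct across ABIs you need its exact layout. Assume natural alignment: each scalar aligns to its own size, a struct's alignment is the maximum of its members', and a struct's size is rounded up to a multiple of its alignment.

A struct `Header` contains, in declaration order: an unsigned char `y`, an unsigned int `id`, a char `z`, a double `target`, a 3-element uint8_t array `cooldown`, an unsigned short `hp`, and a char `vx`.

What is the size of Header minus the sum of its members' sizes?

@0: y [1B, align 1] → 1
+3 pad (align 4)
@4: id [4B, align 4] → 8
@8: z [1B, align 1] → 9
+7 pad (align 8)
@16: target [8B, align 8] → 24
@24: cooldown [3B, align 1] → 27
+1 pad (align 2)
@28: hp [2B, align 2] → 30
@30: vx [1B, align 1] → 31
+1 tail pad (align 8)
size 32, align 8
data bytes 20, size 32 → padding 12

12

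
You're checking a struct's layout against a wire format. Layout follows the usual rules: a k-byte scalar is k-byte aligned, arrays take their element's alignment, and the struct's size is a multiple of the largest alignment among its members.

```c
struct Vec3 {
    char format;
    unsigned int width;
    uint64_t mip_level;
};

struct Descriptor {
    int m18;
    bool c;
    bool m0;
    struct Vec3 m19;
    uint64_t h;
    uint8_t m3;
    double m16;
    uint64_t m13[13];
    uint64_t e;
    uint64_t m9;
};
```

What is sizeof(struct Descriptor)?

Vec3: format at 0 (size 1, align 1) → ends 1; pad 3 to align 4 for width; width at 4 (size 4, align 4) → ends 8; mip_level at 8 (size 8, align 8) → ends 16; total 16 bytes, alignment 8
m18 at 0 (size 4, align 4) → ends 4
c at 4 (size 1, align 1) → ends 5
m0 at 5 (size 1, align 1) → ends 6
pad 2 to align 8 for m19
m19 at 8 (size 16, align 8) → ends 24
h at 24 (size 8, align 8) → ends 32
m3 at 32 (size 1, align 1) → ends 33
pad 7 to align 8 for m16
m16 at 40 (size 8, align 8) → ends 48
m13 at 48 (size 104, align 8) → ends 152
e at 152 (size 8, align 8) → ends 160
m9 at 160 (size 8, align 8) → ends 168
total 168 bytes, alignment 8

168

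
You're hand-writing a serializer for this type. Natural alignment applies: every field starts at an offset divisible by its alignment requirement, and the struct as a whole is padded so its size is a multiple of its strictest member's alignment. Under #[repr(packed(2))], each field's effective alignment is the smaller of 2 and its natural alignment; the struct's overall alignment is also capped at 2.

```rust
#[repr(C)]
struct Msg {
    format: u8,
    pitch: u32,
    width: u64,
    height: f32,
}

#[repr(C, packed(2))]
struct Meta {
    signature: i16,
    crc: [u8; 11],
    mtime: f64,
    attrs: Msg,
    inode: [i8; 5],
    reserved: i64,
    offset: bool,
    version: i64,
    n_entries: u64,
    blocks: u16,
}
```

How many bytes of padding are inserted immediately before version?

1

Msg: @0: format [1B, align 1] → 1; +3 pad (align 4); @4: pitch [4B, align 4] → 8; @8: width [8B, align 8] → 16; @16: height [4B, align 4] → 20; +4 tail pad (align 8); size 24, align 8
@0: signature [2B, align 2] → 2
@2: crc [11B, align 1] → 13
+1 pad (align 2)
@14: mtime [8B, align 2] → 22
@22: attrs [24B, align 2] → 46
@46: inode [5B, align 1] → 51
+1 pad (align 2)
@52: reserved [8B, align 2] → 60
@60: offset [1B, align 1] → 61
+1 pad (align 2)
@62: version [8B, align 2] → 70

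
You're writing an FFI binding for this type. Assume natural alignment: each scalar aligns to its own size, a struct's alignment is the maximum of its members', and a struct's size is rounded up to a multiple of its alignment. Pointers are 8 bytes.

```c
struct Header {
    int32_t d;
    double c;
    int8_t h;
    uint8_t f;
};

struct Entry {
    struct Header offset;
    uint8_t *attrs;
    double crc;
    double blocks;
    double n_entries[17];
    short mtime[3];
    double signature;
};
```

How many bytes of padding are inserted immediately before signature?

Header: 0..4  d  (4B, 4-aligned); 4..8  -- padding (4B); 8..16  c  (8B, 8-aligned); 16..17  h  (1B, 1-aligned); 17..18  f  (1B, 1-aligned); 18..24  -- tail padding (6B); sizeof = 24, alignof = 8
0..24  offset  (24B, 8-aligned)
24..32  attrs  (8B, 8-aligned)
32..40  crc  (8B, 8-aligned)
40..48  blocks  (8B, 8-aligned)
48..184  n_entries  (136B, 8-aligned)
184..190  mtime  (6B, 2-aligned)
190..192  -- padding (2B)
192..200  signature  (8B, 8-aligned)

2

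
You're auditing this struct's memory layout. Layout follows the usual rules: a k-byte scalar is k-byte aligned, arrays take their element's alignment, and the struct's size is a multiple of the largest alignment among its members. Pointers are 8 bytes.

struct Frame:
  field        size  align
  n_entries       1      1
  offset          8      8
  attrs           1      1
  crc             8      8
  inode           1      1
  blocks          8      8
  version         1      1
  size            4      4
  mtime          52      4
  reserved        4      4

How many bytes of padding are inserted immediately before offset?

0..1  n_entries  (1B, 1-aligned)
1..8  -- padding (7B)
8..16  offset  (8B, 8-aligned)

7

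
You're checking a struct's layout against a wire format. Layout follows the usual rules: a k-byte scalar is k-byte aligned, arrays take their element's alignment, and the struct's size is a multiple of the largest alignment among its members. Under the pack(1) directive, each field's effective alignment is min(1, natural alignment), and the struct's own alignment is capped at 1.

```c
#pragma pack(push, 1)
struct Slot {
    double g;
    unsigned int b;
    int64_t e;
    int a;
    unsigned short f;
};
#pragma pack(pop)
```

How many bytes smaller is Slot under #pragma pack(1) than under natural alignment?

6

natural layout:
  g at 0 (size 8, align 8) → ends 8
  b at 8 (size 4, align 4) → ends 12
  pad 4 to align 8 for e
  e at 16 (size 8, align 8) → ends 24
  a at 24 (size 4, align 4) → ends 28
  f at 28 (size 2, align 2) → ends 30
  tail pad 2 to reach multiple of 8
  total 32 bytes, alignment 8
packed(1) layout:
  g at 0 (size 8, align 1) → ends 8
  b at 8 (size 4, align 1) → ends 12
  e at 12 (size 8, align 1) → ends 20
  a at 20 (size 4, align 1) → ends 24
  f at 24 (size 2, align 1) → ends 26
  total 26 bytes, alignment 1
32 − 26 = 6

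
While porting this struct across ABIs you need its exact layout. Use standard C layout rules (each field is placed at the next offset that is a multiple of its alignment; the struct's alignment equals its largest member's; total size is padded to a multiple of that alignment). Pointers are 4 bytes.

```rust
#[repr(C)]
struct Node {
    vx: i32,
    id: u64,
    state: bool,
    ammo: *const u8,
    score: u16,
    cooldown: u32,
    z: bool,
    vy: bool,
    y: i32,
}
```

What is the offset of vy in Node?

0..4  vx  (4B, 4-aligned)
4..8  -- padding (4B)
8..16  id  (8B, 8-aligned)
16..17  state  (1B, 1-aligned)
17..20  -- padding (3B)
20..24  ammo  (4B, 4-aligned)
24..26  score  (2B, 2-aligned)
26..28  -- padding (2B)
28..32  cooldown  (4B, 4-aligned)
32..33  z  (1B, 1-aligned)
33..34  vy  (1B, 1-aligned)

33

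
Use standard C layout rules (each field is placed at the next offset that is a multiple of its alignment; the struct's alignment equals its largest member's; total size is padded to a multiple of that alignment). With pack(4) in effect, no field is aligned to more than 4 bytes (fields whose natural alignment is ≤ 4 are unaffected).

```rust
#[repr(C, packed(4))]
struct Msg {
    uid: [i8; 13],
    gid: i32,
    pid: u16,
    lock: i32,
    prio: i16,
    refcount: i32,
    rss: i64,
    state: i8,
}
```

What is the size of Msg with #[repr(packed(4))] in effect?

48

uid at 0 (size 13, align 1) → ends 13
pad 3 to align 4 for gid
gid at 16 (size 4, align 4) → ends 20
pid at 20 (size 2, align 2) → ends 22
pad 2 to align 4 for lock
lock at 24 (size 4, align 4) → ends 28
prio at 28 (size 2, align 2) → ends 30
pad 2 to align 4 for refcount
refcount at 32 (size 4, align 4) → ends 36
rss at 36 (size 8, align 4) → ends 44
state at 44 (size 1, align 1) → ends 45
tail pad 3 to reach multiple of 4
total 48 bytes, alignment 4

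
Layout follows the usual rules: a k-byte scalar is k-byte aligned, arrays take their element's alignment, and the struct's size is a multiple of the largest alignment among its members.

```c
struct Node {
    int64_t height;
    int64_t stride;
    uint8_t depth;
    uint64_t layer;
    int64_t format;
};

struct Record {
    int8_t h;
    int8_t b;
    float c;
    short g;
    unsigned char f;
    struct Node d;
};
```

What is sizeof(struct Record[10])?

Node: @0: height [8B, align 8] → 8; @8: stride [8B, align 8] → 16; @16: depth [1B, align 1] → 17; +7 pad (align 8); @24: layer [8B, align 8] → 32; @32: format [8B, align 8] → 40; size 40, align 8
@0: h [1B, align 1] → 1
@1: b [1B, align 1] → 2
+2 pad (align 4)
@4: c [4B, align 4] → 8
@8: g [2B, align 2] → 10
@10: f [1B, align 1] → 11
+5 pad (align 8)
@16: d [40B, align 8] → 56
size 56, align 8
array of 10: 10 × 56 = 560

560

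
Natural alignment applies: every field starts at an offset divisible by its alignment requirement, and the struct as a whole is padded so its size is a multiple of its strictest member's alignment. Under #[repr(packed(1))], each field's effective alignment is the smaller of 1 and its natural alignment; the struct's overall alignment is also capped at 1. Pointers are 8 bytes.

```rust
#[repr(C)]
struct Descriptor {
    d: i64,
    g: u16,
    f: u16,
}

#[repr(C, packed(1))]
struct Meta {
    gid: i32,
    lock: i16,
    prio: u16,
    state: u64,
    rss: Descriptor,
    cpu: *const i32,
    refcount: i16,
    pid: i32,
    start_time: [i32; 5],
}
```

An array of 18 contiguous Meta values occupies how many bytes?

1188

Descriptor: @0: d [8B, align 8] → 8; @8: g [2B, align 2] → 10; @10: f [2B, align 2] → 12; +4 tail pad (align 8); size 16, align 8
@0: gid [4B, align 1] → 4
@4: lock [2B, align 1] → 6
@6: prio [2B, align 1] → 8
@8: state [8B, align 1] → 16
@16: rss [16B, align 1] → 32
@32: cpu [8B, align 1] → 40
@40: refcount [2B, align 1] → 42
@42: pid [4B, align 1] → 46
@46: start_time [20B, align 1] → 66
size 66, align 1
array of 18: 18 × 66 = 1188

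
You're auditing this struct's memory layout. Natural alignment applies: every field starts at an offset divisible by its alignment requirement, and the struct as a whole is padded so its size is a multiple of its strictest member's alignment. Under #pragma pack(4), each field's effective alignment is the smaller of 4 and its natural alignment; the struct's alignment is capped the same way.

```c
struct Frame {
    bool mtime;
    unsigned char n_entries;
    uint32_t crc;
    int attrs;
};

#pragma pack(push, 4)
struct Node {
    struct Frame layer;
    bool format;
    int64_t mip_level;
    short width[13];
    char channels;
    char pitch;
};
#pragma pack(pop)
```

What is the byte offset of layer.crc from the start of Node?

4

Frame: mtime at 0 (size 1, align 1) → ends 1; n_entries at 1 (size 1, align 1) → ends 2; pad 2 to align 4 for crc; crc at 4 (size 4, align 4) → ends 8; attrs at 8 (size 4, align 4) → ends 12; total 12 bytes, alignment 4
layer at 0 (size 12, align 4) → ends 12
within Frame: crc at 4
0 + 4 = 4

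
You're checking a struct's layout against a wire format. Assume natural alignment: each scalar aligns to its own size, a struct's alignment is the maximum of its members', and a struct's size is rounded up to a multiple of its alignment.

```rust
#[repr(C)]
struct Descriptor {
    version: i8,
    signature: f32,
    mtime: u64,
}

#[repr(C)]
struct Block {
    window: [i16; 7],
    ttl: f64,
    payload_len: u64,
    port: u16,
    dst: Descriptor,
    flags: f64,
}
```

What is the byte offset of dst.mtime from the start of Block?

Descriptor: 0..1  version  (1B, 1-aligned); 1..4  -- padding (3B); 4..8  signature  (4B, 4-aligned); 8..16  mtime  (8B, 8-aligned); sizeof = 16, alignof = 8
0..14  window  (14B, 2-aligned)
14..16  -- padding (2B)
16..24  ttl  (8B, 8-aligned)
24..32  payload_len  (8B, 8-aligned)
32..34  port  (2B, 2-aligned)
34..40  -- padding (6B)
40..56  dst  (16B, 8-aligned)
within Descriptor: mtime at 8
40 + 8 = 48

48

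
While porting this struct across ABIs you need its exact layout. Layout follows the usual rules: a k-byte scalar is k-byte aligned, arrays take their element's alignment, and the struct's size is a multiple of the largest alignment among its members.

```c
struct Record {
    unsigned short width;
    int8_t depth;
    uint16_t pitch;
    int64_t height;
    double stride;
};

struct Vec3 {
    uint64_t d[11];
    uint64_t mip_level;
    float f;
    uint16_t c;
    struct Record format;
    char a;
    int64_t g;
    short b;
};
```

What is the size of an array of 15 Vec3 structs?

2280

Record: @0: width [2B, align 2] → 2; @2: depth [1B, align 1] → 3; +1 pad (align 2); @4: pitch [2B, align 2] → 6; +2 pad (align 8); @8: height [8B, align 8] → 16; @16: stride [8B, align 8] → 24; size 24, align 8
@0: d [88B, align 8] → 88
@88: mip_level [8B, align 8] → 96
@96: f [4B, align 4] → 100
@100: c [2B, align 2] → 102
+2 pad (align 8)
@104: format [24B, align 8] → 128
@128: a [1B, align 1] → 129
+7 pad (align 8)
@136: g [8B, align 8] → 144
@144: b [2B, align 2] → 146
+6 tail pad (align 8)
size 152, align 8
array of 15: 15 × 152 = 2280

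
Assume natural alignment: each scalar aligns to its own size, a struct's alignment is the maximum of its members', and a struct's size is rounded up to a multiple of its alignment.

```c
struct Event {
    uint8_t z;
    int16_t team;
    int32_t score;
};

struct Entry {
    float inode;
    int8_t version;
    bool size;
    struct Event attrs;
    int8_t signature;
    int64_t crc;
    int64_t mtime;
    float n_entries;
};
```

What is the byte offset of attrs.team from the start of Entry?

Event: z at 0 (size 1, align 1) → ends 1; pad 1 to align 2 for team; team at 2 (size 2, align 2) → ends 4; score at 4 (size 4, align 4) → ends 8; total 8 bytes, alignment 4
inode at 0 (size 4, align 4) → ends 4
version at 4 (size 1, align 1) → ends 5
size at 5 (size 1, align 1) → ends 6
pad 2 to align 4 for attrs
attrs at 8 (size 8, align 4) → ends 16
within Event: team at 2
8 + 2 = 10

10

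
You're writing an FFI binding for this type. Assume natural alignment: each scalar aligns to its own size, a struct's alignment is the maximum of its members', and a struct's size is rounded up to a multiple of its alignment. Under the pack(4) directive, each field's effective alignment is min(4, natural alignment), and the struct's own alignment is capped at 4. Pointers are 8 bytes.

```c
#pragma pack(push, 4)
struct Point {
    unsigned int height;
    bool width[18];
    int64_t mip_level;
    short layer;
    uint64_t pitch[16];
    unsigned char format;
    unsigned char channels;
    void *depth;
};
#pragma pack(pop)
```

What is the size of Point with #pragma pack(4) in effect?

height at 0 (size 4, align 4) → ends 4
width at 4 (size 18, align 1) → ends 22
pad 2 to align 4 for mip_level
mip_level at 24 (size 8, align 4) → ends 32
layer at 32 (size 2, align 2) → ends 34
pad 2 to align 4 for pitch
pitch at 36 (size 128, align 4) → ends 164
format at 164 (size 1, align 1) → ends 165
channels at 165 (size 1, align 1) → ends 166
pad 2 to align 4 for depth
depth at 168 (size 8, align 4) → ends 176
total 176 bytes, alignment 4

176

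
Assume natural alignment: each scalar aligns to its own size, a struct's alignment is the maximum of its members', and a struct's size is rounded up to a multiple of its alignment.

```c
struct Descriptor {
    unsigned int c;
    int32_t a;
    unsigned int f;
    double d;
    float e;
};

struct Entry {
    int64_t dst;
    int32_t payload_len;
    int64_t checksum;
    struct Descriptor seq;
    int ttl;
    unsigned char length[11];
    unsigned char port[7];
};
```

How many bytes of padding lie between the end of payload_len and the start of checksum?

4

Descriptor: 0..4  c  (4B, 4-aligned); 4..8  a  (4B, 4-aligned); 8..12  f  (4B, 4-aligned); 12..16  -- padding (4B); 16..24  d  (8B, 8-aligned); 24..28  e  (4B, 4-aligned); 28..32  -- tail padding (4B); sizeof = 32, alignof = 8
0..8  dst  (8B, 8-aligned)
8..12  payload_len  (4B, 4-aligned)
12..16  -- padding (4B)
16..24  checksum  (8B, 8-aligned)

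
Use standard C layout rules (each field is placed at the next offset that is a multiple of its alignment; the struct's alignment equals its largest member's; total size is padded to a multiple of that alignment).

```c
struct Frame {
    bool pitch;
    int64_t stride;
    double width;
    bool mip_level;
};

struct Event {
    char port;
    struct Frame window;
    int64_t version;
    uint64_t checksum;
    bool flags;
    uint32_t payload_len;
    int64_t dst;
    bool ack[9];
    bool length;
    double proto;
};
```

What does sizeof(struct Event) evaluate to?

Frame: pitch at 0 (size 1, align 1) → ends 1; pad 7 to align 8 for stride; stride at 8 (size 8, align 8) → ends 16; width at 16 (size 8, align 8) → ends 24; mip_level at 24 (size 1, align 1) → ends 25; tail pad 7 to reach multiple of 8; total 32 bytes, alignment 8
port at 0 (size 1, align 1) → ends 1
pad 7 to align 8 for window
window at 8 (size 32, align 8) → ends 40
version at 40 (size 8, align 8) → ends 48
checksum at 48 (size 8, align 8) → ends 56
flags at 56 (size 1, align 1) → ends 57
pad 3 to align 4 for payload_len
payload_len at 60 (size 4, align 4) → ends 64
dst at 64 (size 8, align 8) → ends 72
ack at 72 (size 9, align 1) → ends 81
length at 81 (size 1, align 1) → ends 82
pad 6 to align 8 for proto
proto at 88 (size 8, align 8) → ends 96
total 96 bytes, alignment 8

96 bytes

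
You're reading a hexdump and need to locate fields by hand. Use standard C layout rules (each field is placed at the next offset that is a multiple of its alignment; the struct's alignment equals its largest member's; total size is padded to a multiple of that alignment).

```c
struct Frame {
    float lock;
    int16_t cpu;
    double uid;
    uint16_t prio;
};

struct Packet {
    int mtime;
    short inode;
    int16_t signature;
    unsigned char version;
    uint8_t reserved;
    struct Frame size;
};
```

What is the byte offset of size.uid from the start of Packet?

24

Frame: @0: lock [4B, align 4] → 4; @4: cpu [2B, align 2] → 6; +2 pad (align 8); @8: uid [8B, align 8] → 16; @16: prio [2B, align 2] → 18; +6 tail pad (align 8); size 24, align 8
@0: mtime [4B, align 4] → 4
@4: inode [2B, align 2] → 6
@6: signature [2B, align 2] → 8
@8: version [1B, align 1] → 9
@9: reserved [1B, align 1] → 10
+6 pad (align 8)
@16: size [24B, align 8] → 40
within Frame: uid at 8
16 + 8 = 24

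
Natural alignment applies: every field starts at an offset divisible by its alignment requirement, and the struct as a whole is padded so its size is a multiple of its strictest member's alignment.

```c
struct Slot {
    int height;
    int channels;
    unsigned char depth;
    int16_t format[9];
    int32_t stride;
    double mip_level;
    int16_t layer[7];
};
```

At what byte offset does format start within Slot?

height at 0 (size 4, align 4) → ends 4
channels at 4 (size 4, align 4) → ends 8
depth at 8 (size 1, align 1) → ends 9
pad 1 to align 2 for format
format at 10 (size 18, align 2) → ends 28

10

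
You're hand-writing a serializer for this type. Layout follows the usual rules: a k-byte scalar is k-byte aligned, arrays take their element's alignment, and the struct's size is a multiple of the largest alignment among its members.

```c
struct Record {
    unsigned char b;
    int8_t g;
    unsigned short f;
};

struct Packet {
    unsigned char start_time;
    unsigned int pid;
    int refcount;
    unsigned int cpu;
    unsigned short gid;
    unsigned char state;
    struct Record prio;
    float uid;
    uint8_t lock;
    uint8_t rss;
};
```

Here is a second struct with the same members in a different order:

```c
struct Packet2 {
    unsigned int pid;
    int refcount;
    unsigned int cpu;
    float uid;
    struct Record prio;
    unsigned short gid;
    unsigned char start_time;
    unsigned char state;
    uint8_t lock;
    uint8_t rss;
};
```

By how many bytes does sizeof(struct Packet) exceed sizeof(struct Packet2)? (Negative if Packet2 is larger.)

Record: b at 0 (size 1, align 1) → ends 1; g at 1 (size 1, align 1) → ends 2; f at 2 (size 2, align 2) → ends 4; total 4 bytes, alignment 2
start_time at 0 (size 1, align 1) → ends 1
pad 3 to align 4 for pid
pid at 4 (size 4, align 4) → ends 8
refcount at 8 (size 4, align 4) → ends 12
cpu at 12 (size 4, align 4) → ends 16
gid at 16 (size 2, align 2) → ends 18
state at 18 (size 1, align 1) → ends 19
pad 1 to align 2 for prio
prio at 20 (size 4, align 2) → ends 24
uid at 24 (size 4, align 4) → ends 28
lock at 28 (size 1, align 1) → ends 29
rss at 29 (size 1, align 1) → ends 30
tail pad 2 to reach multiple of 4
total 32 bytes, alignment 4
— Packet2 —
pid at 0 (size 4, align 4) → ends 4
refcount at 4 (size 4, align 4) → ends 8
cpu at 8 (size 4, align 4) → ends 12
uid at 12 (size 4, align 4) → ends 16
prio at 16 (size 4, align 2) → ends 20
gid at 20 (size 2, align 2) → ends 22
start_time at 22 (size 1, align 1) → ends 23
state at 23 (size 1, align 1) → ends 24
lock at 24 (size 1, align 1) → ends 25
rss at 25 (size 1, align 1) → ends 26
tail pad 2 to reach multiple of 4
total 28 bytes, alignment 4
32 − 28 = 4

4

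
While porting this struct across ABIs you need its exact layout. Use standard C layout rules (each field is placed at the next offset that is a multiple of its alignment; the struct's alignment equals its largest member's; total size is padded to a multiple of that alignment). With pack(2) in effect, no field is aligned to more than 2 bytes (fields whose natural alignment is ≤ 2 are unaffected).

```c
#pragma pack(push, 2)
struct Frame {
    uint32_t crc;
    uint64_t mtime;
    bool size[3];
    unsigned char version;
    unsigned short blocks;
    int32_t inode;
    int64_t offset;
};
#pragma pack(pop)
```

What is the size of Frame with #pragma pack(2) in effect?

30

crc at 0 (size 4, align 2) → ends 4
mtime at 4 (size 8, align 2) → ends 12
size at 12 (size 3, align 1) → ends 15
version at 15 (size 1, align 1) → ends 16
blocks at 16 (size 2, align 2) → ends 18
inode at 18 (size 4, align 2) → ends 22
offset at 22 (size 8, align 2) → ends 30
total 30 bytes, alignment 2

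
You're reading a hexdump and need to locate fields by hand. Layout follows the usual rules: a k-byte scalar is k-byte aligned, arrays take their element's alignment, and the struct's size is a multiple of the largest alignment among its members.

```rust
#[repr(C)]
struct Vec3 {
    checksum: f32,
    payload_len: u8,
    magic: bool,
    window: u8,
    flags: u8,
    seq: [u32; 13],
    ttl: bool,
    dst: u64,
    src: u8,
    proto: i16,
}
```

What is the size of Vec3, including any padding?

80 bytes

@0: checksum [4B, align 4] → 4
@4: payload_len [1B, align 1] → 5
@5: magic [1B, align 1] → 6
@6: window [1B, align 1] → 7
@7: flags [1B, align 1] → 8
@8: seq [52B, align 4] → 60
@60: ttl [1B, align 1] → 61
+3 pad (align 8)
@64: dst [8B, align 8] → 72
@72: src [1B, align 1] → 73
+1 pad (align 2)
@74: proto [2B, align 2] → 76
+4 tail pad (align 8)
size 80, align 8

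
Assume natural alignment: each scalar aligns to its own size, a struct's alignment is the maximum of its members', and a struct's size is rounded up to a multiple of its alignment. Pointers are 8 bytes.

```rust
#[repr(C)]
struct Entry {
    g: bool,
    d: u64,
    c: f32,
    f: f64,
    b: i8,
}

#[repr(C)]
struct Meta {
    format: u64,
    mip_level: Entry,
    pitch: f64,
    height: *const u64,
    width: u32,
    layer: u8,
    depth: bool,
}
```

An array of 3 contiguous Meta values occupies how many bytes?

Entry: @0: g [1B, align 1] → 1; +7 pad (align 8); @8: d [8B, align 8] → 16; @16: c [4B, align 4] → 20; +4 pad (align 8); @24: f [8B, align 8] → 32; @32: b [1B, align 1] → 33; +7 tail pad (align 8); size 40, align 8
@0: format [8B, align 8] → 8
@8: mip_level [40B, align 8] → 48
@48: pitch [8B, align 8] → 56
@56: height [8B, align 8] → 64
@64: width [4B, align 4] → 68
@68: layer [1B, align 1] → 69
@69: depth [1B, align 1] → 70
+2 tail pad (align 8)
size 72, align 8
array of 3: 3 × 72 = 216

216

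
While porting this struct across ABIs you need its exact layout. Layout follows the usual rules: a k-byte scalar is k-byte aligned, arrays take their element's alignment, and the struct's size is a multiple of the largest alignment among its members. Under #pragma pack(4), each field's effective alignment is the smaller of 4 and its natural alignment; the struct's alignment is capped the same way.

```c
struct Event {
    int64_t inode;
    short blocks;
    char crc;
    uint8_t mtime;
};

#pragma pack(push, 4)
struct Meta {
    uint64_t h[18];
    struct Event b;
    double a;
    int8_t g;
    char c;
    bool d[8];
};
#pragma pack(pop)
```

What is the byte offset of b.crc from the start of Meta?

Event: @0: inode [8B, align 8] → 8; @8: blocks [2B, align 2] → 10; @10: crc [1B, align 1] → 11; @11: mtime [1B, align 1] → 12; +4 tail pad (align 8); size 16, align 8
@0: h [144B, align 4] → 144
@144: b [16B, align 4] → 160
within Event: crc at 10
144 + 10 = 154

154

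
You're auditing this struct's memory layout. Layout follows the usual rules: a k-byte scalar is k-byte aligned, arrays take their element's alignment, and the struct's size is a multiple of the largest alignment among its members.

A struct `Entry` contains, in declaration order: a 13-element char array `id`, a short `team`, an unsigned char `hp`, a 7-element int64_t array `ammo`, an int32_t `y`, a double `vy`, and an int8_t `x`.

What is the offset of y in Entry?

80

@0: id [13B, align 1] → 13
+1 pad (align 2)
@14: team [2B, align 2] → 16
@16: hp [1B, align 1] → 17
+7 pad (align 8)
@24: ammo [56B, align 8] → 80
@80: y [4B, align 4] → 84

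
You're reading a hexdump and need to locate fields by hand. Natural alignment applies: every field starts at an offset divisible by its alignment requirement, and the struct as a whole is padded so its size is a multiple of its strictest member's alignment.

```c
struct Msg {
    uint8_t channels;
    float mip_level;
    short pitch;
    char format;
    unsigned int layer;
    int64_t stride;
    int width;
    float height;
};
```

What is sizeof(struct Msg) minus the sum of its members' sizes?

4

0..1  channels  (1B, 1-aligned)
1..4  -- padding (3B)
4..8  mip_level  (4B, 4-aligned)
8..10  pitch  (2B, 2-aligned)
10..11  format  (1B, 1-aligned)
11..12  -- padding (1B)
12..16  layer  (4B, 4-aligned)
16..24  stride  (8B, 8-aligned)
24..28  width  (4B, 4-aligned)
28..32  height  (4B, 4-aligned)
sizeof = 32, alignof = 8
data bytes 28, size 32 → padding 4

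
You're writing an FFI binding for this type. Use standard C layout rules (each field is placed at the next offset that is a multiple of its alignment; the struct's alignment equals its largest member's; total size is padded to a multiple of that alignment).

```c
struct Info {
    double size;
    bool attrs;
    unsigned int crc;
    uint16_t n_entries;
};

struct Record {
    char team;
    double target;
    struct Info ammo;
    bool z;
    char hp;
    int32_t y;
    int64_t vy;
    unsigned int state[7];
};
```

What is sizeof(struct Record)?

88

Info: size at 0 (size 8, align 8) → ends 8; attrs at 8 (size 1, align 1) → ends 9; pad 3 to align 4 for crc; crc at 12 (size 4, align 4) → ends 16; n_entries at 16 (size 2, align 2) → ends 18; tail pad 6 to reach multiple of 8; total 24 bytes, alignment 8
team at 0 (size 1, align 1) → ends 1
pad 7 to align 8 for target
target at 8 (size 8, align 8) → ends 16
ammo at 16 (size 24, align 8) → ends 40
z at 40 (size 1, align 1) → ends 41
hp at 41 (size 1, align 1) → ends 42
pad 2 to align 4 for y
y at 44 (size 4, align 4) → ends 48
vy at 48 (size 8, align 8) → ends 56
state at 56 (size 28, align 4) → ends 84
tail pad 4 to reach multiple of 8
total 88 bytes, alignment 8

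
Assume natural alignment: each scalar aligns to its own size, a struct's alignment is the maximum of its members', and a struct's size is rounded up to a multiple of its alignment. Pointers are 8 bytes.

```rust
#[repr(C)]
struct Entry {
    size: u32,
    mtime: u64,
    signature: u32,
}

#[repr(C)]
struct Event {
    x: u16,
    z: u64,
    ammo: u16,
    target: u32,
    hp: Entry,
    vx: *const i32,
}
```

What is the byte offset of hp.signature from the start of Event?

40

Entry: @0: size [4B, align 4] → 4; +4 pad (align 8); @8: mtime [8B, align 8] → 16; @16: signature [4B, align 4] → 20; +4 tail pad (align 8); size 24, align 8
@0: x [2B, align 2] → 2
+6 pad (align 8)
@8: z [8B, align 8] → 16
@16: ammo [2B, align 2] → 18
+2 pad (align 4)
@20: target [4B, align 4] → 24
@24: hp [24B, align 8] → 48
within Entry: signature at 16
24 + 16 = 40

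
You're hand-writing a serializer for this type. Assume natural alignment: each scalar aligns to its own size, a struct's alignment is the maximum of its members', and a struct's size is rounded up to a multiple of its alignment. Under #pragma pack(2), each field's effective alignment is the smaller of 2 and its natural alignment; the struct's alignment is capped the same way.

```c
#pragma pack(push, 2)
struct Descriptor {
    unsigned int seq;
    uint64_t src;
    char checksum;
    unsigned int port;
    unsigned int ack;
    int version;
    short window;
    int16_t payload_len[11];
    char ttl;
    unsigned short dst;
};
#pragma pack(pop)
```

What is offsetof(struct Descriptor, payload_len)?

0..4  seq  (4B, 2-aligned)
4..12  src  (8B, 2-aligned)
12..13  checksum  (1B, 1-aligned)
13..14  -- padding (1B)
14..18  port  (4B, 2-aligned)
18..22  ack  (4B, 2-aligned)
22..26  version  (4B, 2-aligned)
26..28  window  (2B, 2-aligned)
28..50  payload_len  (22B, 2-aligned)

28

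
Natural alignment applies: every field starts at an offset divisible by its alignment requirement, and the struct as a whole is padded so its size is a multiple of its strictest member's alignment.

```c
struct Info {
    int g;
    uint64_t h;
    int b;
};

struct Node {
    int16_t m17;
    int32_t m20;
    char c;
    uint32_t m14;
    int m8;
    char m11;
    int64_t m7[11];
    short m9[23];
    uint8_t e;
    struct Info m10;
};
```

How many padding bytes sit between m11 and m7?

3

Info: @0: g [4B, align 4] → 4; +4 pad (align 8); @8: h [8B, align 8] → 16; @16: b [4B, align 4] → 20; +4 tail pad (align 8); size 24, align 8
@0: m17 [2B, align 2] → 2
+2 pad (align 4)
@4: m20 [4B, align 4] → 8
@8: c [1B, align 1] → 9
+3 pad (align 4)
@12: m14 [4B, align 4] → 16
@16: m8 [4B, align 4] → 20
@20: m11 [1B, align 1] → 21
+3 pad (align 8)
@24: m7 [88B, align 8] → 112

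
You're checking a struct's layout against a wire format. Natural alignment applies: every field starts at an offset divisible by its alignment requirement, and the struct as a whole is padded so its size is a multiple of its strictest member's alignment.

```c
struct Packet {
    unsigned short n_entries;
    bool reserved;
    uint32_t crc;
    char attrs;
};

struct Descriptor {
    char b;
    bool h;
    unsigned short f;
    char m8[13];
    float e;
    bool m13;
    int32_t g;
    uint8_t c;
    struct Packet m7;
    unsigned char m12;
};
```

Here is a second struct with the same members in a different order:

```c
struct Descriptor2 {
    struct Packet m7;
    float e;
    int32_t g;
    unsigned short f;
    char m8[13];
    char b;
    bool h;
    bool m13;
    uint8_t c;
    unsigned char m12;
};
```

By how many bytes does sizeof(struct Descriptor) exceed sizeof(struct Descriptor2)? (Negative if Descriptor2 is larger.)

12

Packet: 0..2  n_entries  (2B, 2-aligned); 2..3  reserved  (1B, 1-aligned); 3..4  -- padding (1B); 4..8  crc  (4B, 4-aligned); 8..9  attrs  (1B, 1-aligned); 9..12  -- tail padding (3B); sizeof = 12, alignof = 4
0..1  b  (1B, 1-aligned)
1..2  h  (1B, 1-aligned)
2..4  f  (2B, 2-aligned)
4..17  m8  (13B, 1-aligned)
17..20  -- padding (3B)
20..24  e  (4B, 4-aligned)
24..25  m13  (1B, 1-aligned)
25..28  -- padding (3B)
28..32  g  (4B, 4-aligned)
32..33  c  (1B, 1-aligned)
33..36  -- padding (3B)
36..48  m7  (12B, 4-aligned)
48..49  m12  (1B, 1-aligned)
49..52  -- tail padding (3B)
sizeof = 52, alignof = 4
— Descriptor2 —
0..12  m7  (12B, 4-aligned)
12..16  e  (4B, 4-aligned)
16..20  g  (4B, 4-aligned)
20..22  f  (2B, 2-aligned)
22..35  m8  (13B, 1-aligned)
35..36  b  (1B, 1-aligned)
36..37  h  (1B, 1-aligned)
37..38  m13  (1B, 1-aligned)
38..39  c  (1B, 1-aligned)
39..40  m12  (1B, 1-aligned)
sizeof = 40, alignof = 4
52 − 40 = 12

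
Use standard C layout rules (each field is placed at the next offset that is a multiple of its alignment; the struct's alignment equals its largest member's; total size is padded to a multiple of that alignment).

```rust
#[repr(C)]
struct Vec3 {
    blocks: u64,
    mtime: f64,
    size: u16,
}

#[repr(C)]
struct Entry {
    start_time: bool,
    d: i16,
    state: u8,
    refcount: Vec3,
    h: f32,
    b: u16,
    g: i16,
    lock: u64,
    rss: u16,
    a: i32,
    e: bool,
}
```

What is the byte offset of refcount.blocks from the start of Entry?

Vec3: blocks at 0 (size 8, align 8) → ends 8; mtime at 8 (size 8, align 8) → ends 16; size at 16 (size 2, align 2) → ends 18; tail pad 6 to reach multiple of 8; total 24 bytes, alignment 8
start_time at 0 (size 1, align 1) → ends 1
pad 1 to align 2 for d
d at 2 (size 2, align 2) → ends 4
state at 4 (size 1, align 1) → ends 5
pad 3 to align 8 for refcount
refcount at 8 (size 24, align 8) → ends 32
within Vec3: blocks at 0
8 + 0 = 8

8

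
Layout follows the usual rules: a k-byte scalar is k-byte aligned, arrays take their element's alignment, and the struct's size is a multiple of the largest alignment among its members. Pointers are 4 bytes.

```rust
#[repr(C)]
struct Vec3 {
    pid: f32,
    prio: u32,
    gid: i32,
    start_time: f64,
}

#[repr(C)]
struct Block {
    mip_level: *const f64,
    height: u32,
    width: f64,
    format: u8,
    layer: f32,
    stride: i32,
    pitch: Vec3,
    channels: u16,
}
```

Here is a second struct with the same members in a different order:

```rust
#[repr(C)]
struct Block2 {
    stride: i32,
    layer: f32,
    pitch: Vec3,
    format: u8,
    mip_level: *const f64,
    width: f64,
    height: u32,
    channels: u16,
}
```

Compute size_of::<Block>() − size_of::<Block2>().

8

Vec3: pid at 0 (size 4, align 4) → ends 4; prio at 4 (size 4, align 4) → ends 8; gid at 8 (size 4, align 4) → ends 12; pad 4 to align 8 for start_time; start_time at 16 (size 8, align 8) → ends 24; total 24 bytes, alignment 8
mip_level at 0 (size 4, align 4) → ends 4
height at 4 (size 4, align 4) → ends 8
width at 8 (size 8, align 8) → ends 16
format at 16 (size 1, align 1) → ends 17
pad 3 to align 4 for layer
layer at 20 (size 4, align 4) → ends 24
stride at 24 (size 4, align 4) → ends 28
pad 4 to align 8 for pitch
pitch at 32 (size 24, align 8) → ends 56
channels at 56 (size 2, align 2) → ends 58
tail pad 6 to reach multiple of 8
total 64 bytes, alignment 8
— Block2 —
stride at 0 (size 4, align 4) → ends 4
layer at 4 (size 4, align 4) → ends 8
pitch at 8 (size 24, align 8) → ends 32
format at 32 (size 1, align 1) → ends 33
pad 3 to align 4 for mip_level
mip_level at 36 (size 4, align 4) → ends 40
width at 40 (size 8, align 8) → ends 48
height at 48 (size 4, align 4) → ends 52
channels at 52 (size 2, align 2) → ends 54
tail pad 2 to reach multiple of 8
total 56 bytes, alignment 8
64 − 56 = 8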